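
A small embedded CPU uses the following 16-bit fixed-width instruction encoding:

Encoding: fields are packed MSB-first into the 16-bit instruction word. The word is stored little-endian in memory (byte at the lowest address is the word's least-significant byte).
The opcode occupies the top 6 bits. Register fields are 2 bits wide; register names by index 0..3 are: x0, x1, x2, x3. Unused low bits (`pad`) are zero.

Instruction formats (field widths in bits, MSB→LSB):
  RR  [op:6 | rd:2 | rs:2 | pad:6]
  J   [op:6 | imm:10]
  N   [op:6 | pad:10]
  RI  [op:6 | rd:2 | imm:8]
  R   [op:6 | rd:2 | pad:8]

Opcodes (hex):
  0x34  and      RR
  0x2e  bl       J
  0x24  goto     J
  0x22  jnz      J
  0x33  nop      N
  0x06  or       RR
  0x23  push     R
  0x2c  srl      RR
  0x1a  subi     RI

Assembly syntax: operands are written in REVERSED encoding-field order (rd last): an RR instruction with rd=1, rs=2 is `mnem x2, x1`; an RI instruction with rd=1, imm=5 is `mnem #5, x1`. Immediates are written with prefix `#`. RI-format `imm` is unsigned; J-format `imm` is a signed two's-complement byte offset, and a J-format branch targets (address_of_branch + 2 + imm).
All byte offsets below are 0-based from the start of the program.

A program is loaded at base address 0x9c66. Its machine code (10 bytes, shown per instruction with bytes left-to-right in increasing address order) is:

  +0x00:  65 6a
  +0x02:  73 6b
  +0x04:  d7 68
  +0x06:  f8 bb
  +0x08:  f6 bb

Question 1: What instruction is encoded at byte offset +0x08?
[08] f6 bb → 0xbbf6
  opcode bits[15:10]=0x2e: bl/J
  imm@[9:0]=0x3f6 (s10→-10) ⇒ #-10

bl #-10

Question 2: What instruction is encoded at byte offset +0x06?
off 0x06: read f8 bb as little → 0xbbf8
  opcode bits[15:10]=0x2e: bl/J
  [9:0] imm=1016 (s10→-8) = #-8

bl #-8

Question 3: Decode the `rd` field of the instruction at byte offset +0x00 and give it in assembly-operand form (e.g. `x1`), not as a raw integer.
x2

+0x00: 65 6a ⇒ word 0x6a65 (little)
  opcode bits[15:10]=0x1a: subi/RI
  rd: (w>>8)&0x3=0x2 → x2
  imm: (w>>0)&0xff=0x65 → #101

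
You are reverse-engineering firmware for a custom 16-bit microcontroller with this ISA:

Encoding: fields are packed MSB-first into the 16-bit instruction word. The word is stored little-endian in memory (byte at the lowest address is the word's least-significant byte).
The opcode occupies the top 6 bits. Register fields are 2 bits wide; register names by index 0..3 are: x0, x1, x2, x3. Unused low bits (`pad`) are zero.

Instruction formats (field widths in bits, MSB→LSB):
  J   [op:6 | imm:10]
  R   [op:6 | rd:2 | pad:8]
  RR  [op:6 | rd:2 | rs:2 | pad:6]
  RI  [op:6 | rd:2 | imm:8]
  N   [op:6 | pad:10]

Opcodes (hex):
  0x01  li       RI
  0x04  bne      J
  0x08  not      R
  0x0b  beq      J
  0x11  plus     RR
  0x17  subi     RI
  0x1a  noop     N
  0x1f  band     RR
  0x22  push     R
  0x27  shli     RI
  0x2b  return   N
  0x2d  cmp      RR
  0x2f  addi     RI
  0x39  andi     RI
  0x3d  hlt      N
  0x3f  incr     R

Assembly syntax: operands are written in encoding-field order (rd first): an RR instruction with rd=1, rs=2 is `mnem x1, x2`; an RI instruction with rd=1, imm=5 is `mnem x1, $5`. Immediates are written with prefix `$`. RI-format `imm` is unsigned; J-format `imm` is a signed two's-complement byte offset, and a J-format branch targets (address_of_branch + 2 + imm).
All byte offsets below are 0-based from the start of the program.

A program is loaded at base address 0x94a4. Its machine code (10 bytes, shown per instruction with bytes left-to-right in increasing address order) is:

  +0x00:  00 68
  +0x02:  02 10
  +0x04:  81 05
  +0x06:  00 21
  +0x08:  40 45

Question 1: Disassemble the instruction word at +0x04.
+0x04: 81 05 ⇒ word 0x0581 (little)
  opcode bits[15:10]=0x1: li/RI
  [9:8] rd=1 = x1
  [7:0] imm=129 = $129

li x1, $129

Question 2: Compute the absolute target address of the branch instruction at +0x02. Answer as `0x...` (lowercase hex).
0x94aa

+0x02: 02 10 ⇒ word 0x1002 (little)
  op=0x1002>>10=0x4 ⇒ bne (J)
  [9:0] imm=2 = $2
  target = base 0x94a4 + off 0x02 + 2 + imm 2 = 0x94aa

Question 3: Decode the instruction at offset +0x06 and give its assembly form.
not x1

@+06  little-endian(00 21) = 0x2100
  op=0x2100>>10=0x8 ⇒ not (R)
  rd: (w>>8)&0x3=0x1 → x1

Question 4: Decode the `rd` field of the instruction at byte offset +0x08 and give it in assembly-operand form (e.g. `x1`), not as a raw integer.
x1

off 0x08: read 40 45 as little → 0x4540
  top 6b → 0x11 → plus [RR]
  rd: (w>>8)&0x3=0x1 → x1
  rs: (w>>6)&0x3=0x1 → x1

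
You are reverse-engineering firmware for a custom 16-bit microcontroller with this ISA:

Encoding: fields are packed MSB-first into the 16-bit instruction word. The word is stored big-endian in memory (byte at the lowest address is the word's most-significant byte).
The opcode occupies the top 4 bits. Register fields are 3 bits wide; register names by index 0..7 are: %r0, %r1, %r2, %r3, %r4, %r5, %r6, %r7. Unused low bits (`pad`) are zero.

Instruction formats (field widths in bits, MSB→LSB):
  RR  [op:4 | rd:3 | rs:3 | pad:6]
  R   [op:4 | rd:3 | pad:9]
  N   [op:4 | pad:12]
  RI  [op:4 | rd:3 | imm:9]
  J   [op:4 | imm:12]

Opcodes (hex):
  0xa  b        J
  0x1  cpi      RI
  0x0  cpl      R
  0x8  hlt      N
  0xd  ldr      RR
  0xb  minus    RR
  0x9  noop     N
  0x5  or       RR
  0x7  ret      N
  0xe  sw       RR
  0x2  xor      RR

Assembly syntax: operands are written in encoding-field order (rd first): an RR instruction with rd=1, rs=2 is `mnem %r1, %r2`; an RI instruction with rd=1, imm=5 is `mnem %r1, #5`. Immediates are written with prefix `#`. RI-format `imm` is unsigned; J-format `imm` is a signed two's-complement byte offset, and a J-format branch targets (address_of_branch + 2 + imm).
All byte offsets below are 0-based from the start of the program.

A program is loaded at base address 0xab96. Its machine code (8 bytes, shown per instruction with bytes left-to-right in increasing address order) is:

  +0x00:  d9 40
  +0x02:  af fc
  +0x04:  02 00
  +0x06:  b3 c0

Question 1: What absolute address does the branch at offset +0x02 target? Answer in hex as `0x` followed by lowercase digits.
off 0x02: read af fc as big → 0xaffc
  op=0xaffc>>12=0xa ⇒ b (J)
  [11:0] imm=4092 (s12→-4) = #-4
  target = base 0xab96 + off 0x02 + 2 + imm -4 = 0xab96

0xab96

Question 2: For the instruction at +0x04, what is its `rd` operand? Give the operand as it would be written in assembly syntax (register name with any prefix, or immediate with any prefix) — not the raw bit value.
%r1

off 0x04: read 02 00 as big → 0x0200
  op=0x0200>>12=0x0 ⇒ cpl (R)
  rd: (w>>9)&0x7=0x1 → %r1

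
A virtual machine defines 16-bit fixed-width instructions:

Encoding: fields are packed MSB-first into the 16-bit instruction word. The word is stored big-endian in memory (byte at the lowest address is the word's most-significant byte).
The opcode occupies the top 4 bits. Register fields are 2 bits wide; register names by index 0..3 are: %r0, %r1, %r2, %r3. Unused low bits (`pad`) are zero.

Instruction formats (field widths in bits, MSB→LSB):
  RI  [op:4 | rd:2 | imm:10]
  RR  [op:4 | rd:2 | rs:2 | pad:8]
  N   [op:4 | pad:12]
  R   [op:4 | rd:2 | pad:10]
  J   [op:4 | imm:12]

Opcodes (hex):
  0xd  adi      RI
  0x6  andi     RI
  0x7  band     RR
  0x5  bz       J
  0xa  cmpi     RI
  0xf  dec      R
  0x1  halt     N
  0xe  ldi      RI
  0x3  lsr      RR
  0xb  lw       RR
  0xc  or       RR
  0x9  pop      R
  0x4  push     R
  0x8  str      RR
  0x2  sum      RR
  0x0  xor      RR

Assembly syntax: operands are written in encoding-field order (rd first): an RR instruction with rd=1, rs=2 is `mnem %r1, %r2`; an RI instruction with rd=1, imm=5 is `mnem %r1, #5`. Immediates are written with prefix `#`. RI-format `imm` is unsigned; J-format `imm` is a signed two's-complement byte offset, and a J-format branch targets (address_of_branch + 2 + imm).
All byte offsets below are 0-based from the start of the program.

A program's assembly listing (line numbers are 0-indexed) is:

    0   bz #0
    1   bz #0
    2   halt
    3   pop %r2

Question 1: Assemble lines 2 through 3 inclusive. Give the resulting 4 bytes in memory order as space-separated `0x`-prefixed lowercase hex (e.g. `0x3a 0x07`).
0x10 0x00 0x98 0x00

line 2 (halt): pack op=0x1:4|pad=0:12 = 0x1000; big→ 10 00
line 3 (pop): pack op=0x9:4|rd=2:2|pad=0:10 = 0x9800; big→ 98 00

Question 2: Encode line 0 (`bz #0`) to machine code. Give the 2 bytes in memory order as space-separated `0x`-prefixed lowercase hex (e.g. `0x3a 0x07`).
0x50 0x00

L0: bz op=0x5:4|imm=0:12 ⇒ 0x5000 ⇒ big 50 00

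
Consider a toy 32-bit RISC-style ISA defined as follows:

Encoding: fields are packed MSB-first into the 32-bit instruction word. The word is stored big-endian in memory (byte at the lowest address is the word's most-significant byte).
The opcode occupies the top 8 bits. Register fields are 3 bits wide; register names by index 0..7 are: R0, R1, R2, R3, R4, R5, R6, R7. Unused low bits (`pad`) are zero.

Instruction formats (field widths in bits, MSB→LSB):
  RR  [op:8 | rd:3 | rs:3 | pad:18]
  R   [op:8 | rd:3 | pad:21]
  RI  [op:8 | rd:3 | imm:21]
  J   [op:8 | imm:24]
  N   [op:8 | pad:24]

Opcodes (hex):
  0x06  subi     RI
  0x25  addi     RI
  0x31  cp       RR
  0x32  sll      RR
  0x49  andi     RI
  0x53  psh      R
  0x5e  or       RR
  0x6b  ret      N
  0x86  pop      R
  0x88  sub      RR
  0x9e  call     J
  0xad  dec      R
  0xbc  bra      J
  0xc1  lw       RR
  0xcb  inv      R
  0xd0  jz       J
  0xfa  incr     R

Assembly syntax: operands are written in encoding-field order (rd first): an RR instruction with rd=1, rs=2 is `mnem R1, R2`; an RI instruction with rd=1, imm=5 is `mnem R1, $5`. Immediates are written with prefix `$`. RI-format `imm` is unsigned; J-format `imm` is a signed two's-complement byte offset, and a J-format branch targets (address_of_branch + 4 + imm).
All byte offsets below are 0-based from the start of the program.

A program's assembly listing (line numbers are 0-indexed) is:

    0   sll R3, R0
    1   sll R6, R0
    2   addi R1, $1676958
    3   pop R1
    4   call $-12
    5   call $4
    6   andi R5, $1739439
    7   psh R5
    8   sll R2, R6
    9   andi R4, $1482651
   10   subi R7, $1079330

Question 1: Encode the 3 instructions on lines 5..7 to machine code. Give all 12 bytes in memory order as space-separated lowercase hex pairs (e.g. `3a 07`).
9e 00 00 04 49 ba 8a af 53 a0 00 00

L5: call op=0x9e:8|imm=4:24 ⇒ 0x9e000004 ⇒ big 9e 00 00 04
L6: andi op=0x49:8|rd=5:3|imm=1739439:21 ⇒ 0x49ba8aaf ⇒ big 49 ba 8a af
L7: psh op=0x53:8|rd=5:3|pad=0:21 ⇒ 0x53a00000 ⇒ big 53 a0 00 00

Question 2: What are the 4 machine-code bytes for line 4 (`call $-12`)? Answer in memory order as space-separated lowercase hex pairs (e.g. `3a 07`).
4. call fields op=0x9e:8|imm=-12:24 → word 9efffff4h → 9e ff ff f4

9e ff ff f4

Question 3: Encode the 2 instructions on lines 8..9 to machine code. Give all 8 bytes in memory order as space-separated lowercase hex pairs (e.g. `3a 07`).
line 8 (sll): pack op=0x32:8|rd=2:3|rs=6:3|pad=0:18 = 0x32580000; big→ 32 58 00 00
line 9 (andi): pack op=0x49:8|rd=4:3|imm=1482651:21 = 0x49969f9b; big→ 49 96 9f 9b

32 58 00 00 49 96 9f 9b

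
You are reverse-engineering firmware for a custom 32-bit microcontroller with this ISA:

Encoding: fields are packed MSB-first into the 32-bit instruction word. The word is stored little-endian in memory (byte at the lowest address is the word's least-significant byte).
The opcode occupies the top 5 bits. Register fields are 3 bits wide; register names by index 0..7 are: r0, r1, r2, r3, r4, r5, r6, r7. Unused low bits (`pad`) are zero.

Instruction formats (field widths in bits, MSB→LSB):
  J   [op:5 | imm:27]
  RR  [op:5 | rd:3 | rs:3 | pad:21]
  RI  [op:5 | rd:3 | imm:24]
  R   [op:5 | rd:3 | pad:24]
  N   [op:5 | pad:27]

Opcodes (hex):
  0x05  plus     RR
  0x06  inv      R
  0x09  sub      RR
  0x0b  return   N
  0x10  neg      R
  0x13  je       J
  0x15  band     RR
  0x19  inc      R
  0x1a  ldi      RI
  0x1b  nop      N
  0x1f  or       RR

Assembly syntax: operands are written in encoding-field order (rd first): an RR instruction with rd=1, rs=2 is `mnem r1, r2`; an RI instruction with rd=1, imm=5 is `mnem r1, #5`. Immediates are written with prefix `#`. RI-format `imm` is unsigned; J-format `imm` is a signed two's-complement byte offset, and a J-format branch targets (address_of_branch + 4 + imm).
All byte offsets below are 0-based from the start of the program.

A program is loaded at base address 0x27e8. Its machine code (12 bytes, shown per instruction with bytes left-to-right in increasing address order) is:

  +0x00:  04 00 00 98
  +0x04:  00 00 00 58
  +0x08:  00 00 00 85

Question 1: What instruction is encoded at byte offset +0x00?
je #4

@+00  little-endian(04 00 00 98) = 0x98000004
  op=0x98000004>>27=0x13 ⇒ je (J)
  imm: (w>>0)&0x7ffffff=0x4 → #4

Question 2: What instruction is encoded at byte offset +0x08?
@+08  little-endian(00 00 00 85) = 0x85000000
  opcode bits[31:27]=0x10: neg/R
  rd@[26:24]=0x5 ⇒ r5

neg r5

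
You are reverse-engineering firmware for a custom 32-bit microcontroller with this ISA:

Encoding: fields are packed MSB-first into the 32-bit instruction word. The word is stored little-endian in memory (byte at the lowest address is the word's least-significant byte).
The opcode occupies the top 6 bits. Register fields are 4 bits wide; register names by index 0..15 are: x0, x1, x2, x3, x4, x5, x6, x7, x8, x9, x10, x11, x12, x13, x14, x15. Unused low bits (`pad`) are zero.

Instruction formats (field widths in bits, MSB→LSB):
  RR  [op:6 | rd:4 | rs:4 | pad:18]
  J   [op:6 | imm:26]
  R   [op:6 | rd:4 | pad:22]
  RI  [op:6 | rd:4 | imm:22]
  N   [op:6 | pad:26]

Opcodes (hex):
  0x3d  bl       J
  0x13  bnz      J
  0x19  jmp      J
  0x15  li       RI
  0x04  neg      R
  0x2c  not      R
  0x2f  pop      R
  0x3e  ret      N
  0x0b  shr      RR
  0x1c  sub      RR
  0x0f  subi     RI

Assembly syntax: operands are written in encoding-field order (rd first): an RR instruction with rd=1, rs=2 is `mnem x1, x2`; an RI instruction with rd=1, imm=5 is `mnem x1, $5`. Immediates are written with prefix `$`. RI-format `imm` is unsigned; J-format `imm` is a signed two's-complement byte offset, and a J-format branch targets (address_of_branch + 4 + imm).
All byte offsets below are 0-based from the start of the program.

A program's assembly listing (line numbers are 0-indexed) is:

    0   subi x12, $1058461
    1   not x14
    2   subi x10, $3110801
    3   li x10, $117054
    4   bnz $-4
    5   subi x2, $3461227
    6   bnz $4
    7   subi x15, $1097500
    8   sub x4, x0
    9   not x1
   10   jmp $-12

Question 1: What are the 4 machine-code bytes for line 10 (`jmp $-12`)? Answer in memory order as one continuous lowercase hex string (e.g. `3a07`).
f4ffff67

line 10 (jmp): pack op=0x19:6|imm=-12:26 = 0x67fffff4; little→ f4 ff ff 67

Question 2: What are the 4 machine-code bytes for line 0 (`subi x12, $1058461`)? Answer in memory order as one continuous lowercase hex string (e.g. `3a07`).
L0: subi op=0xf:6|rd=12:4|imm=1058461:22 ⇒ 0x3f10269d ⇒ little 9d 26 10 3f

9d26103f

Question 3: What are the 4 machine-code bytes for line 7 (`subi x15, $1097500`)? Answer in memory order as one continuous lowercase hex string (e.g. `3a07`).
1cbfd03f

line 7 (subi): pack op=0xf:6|rd=15:4|imm=1097500:22 = 0x3fd0bf1c; little→ 1c bf d0 3f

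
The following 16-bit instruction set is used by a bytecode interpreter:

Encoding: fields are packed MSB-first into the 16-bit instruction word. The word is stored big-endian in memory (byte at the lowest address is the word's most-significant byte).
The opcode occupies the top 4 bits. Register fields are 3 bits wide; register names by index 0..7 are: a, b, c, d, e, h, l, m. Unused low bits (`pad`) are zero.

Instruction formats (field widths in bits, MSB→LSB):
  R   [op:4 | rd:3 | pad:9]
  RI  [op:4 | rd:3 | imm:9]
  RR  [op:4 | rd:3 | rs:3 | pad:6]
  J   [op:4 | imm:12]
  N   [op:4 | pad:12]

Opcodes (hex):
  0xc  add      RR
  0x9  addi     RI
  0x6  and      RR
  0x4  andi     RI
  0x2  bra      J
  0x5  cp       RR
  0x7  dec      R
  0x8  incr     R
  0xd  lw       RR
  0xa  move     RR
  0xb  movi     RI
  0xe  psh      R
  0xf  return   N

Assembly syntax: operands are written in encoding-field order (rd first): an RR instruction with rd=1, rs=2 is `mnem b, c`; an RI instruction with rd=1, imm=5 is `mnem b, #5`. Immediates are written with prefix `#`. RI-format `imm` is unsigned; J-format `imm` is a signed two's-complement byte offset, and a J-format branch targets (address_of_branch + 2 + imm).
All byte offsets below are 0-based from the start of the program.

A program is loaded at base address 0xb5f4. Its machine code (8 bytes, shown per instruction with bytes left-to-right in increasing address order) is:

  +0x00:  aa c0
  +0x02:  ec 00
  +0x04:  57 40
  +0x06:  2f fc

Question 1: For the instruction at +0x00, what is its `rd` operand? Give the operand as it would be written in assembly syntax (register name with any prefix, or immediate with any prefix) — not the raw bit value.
h

@+00  big-endian(aa c0) = 0xaac0
  opcode bits[15:12]=0xa: move/RR
  rd@[11:9]=0x5 ⇒ h
  rs@[8:6]=0x3 ⇒ d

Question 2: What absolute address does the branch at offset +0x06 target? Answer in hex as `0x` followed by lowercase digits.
0xb5f8

@+06  big-endian(2f fc) = 0x2ffc
  opcode bits[15:12]=0x2: bra/J
  imm: (w>>0)&0xfff=0xffc (s12→-4) → #-4
  target = base 0xb5f4 + off 0x06 + 2 + imm -4 = 0xb5f8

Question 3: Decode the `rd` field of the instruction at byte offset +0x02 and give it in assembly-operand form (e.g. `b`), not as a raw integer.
@+02  big-endian(ec 00) = 0xec00
  opcode bits[15:12]=0xe: psh/R
  [11:9] rd=6 = l

l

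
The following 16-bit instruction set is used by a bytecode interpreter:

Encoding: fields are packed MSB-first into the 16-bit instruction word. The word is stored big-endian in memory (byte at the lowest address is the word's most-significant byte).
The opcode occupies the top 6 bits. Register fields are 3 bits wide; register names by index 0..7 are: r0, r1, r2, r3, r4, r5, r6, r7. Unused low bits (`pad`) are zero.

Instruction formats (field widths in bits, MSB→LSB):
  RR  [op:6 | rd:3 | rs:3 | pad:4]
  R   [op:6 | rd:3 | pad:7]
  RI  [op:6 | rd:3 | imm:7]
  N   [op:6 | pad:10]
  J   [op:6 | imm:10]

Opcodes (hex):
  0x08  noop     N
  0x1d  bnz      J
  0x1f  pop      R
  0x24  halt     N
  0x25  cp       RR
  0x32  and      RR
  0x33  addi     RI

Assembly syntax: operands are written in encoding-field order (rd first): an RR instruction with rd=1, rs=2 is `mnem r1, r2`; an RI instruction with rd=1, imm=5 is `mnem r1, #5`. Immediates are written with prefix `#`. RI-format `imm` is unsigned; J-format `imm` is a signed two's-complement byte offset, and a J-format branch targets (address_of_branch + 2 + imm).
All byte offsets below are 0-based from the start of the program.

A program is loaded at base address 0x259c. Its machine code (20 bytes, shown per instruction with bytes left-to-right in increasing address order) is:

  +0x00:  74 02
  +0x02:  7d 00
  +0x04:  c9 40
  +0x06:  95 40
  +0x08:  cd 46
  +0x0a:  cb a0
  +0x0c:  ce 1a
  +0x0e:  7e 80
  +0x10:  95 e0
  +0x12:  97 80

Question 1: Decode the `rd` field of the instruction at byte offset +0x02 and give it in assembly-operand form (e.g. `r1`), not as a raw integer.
+0x02: 7d 00 ⇒ word 0x7d00 (big)
  opcode bits[15:10]=0x1f: pop/R
  rd@[9:7]=0x2 ⇒ r2

r2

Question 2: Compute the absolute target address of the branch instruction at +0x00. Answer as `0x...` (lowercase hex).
off 0x00: read 74 02 as big → 0x7402
  op=0x7402>>10=0x1d ⇒ bnz (J)
  imm@[9:0]=0x2 ⇒ #2
  target = base 0x259c + off 0x00 + 2 + imm 2 = 0x25a0

0x25a0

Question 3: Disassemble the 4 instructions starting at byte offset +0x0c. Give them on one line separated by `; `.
@+0c  big-endian(ce 1a) = 0xce1a
  op=0xce1a>>10=0x33 ⇒ addi (RI)
  rd@[9:7]=0x4 ⇒ r4
  imm@[6:0]=0x1a ⇒ #26
@+0e  big-endian(7e 80) = 0x7e80
  op=0x7e80>>10=0x1f ⇒ pop (R)
  rd@[9:7]=0x5 ⇒ r5
@+10  big-endian(95 e0) = 0x95e0
  op=0x95e0>>10=0x25 ⇒ cp (RR)
  rd@[9:7]=0x3 ⇒ r3
  rs@[6:4]=0x6 ⇒ r6
@+12  big-endian(97 80) = 0x9780
  op=0x9780>>10=0x25 ⇒ cp (RR)
  rd@[9:7]=0x7 ⇒ r7
  rs@[6:4]=0x0 ⇒ r0

addi r4, #26; pop r5; cp r3, r6; cp r7, r0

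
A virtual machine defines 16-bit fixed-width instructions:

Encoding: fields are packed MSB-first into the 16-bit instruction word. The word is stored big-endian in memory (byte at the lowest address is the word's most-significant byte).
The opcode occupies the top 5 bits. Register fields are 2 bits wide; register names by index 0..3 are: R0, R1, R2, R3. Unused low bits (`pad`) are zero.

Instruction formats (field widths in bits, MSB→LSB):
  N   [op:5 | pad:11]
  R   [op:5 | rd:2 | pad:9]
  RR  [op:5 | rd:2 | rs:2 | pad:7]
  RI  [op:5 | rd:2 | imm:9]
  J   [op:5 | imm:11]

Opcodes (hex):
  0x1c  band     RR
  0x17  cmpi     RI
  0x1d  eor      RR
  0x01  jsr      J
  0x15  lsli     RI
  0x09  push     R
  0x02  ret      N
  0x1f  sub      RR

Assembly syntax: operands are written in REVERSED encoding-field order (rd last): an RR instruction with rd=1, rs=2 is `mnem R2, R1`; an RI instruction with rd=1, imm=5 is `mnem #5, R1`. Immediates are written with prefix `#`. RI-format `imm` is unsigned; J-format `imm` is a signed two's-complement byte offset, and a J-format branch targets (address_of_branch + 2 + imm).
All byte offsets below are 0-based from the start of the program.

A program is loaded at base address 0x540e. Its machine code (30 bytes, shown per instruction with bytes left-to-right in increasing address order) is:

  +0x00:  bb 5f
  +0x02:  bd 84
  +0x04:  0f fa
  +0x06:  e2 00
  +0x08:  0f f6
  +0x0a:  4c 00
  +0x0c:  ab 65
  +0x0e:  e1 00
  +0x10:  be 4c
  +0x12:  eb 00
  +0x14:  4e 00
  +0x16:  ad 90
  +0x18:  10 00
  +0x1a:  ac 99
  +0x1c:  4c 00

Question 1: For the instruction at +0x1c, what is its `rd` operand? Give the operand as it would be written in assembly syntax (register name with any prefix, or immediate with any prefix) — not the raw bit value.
@+1c  big-endian(4c 00) = 0x4c00
  top 5b → 0x9 → push [R]
  [10:9] rd=2 = R2

R2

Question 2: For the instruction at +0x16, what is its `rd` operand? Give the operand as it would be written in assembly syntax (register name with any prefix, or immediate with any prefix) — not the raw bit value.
@+16  big-endian(ad 90) = 0xad90
  opcode bits[15:11]=0x15: lsli/RI
  [10:9] rd=2 = R2
  [8:0] imm=400 = #400

R2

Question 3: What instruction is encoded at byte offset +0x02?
+0x02: bd 84 ⇒ word 0xbd84 (big)
  top 5b → 0x17 → cmpi [RI]
  rd@[10:9]=0x2 ⇒ R2
  imm@[8:0]=0x184 ⇒ #388

cmpi #388, R2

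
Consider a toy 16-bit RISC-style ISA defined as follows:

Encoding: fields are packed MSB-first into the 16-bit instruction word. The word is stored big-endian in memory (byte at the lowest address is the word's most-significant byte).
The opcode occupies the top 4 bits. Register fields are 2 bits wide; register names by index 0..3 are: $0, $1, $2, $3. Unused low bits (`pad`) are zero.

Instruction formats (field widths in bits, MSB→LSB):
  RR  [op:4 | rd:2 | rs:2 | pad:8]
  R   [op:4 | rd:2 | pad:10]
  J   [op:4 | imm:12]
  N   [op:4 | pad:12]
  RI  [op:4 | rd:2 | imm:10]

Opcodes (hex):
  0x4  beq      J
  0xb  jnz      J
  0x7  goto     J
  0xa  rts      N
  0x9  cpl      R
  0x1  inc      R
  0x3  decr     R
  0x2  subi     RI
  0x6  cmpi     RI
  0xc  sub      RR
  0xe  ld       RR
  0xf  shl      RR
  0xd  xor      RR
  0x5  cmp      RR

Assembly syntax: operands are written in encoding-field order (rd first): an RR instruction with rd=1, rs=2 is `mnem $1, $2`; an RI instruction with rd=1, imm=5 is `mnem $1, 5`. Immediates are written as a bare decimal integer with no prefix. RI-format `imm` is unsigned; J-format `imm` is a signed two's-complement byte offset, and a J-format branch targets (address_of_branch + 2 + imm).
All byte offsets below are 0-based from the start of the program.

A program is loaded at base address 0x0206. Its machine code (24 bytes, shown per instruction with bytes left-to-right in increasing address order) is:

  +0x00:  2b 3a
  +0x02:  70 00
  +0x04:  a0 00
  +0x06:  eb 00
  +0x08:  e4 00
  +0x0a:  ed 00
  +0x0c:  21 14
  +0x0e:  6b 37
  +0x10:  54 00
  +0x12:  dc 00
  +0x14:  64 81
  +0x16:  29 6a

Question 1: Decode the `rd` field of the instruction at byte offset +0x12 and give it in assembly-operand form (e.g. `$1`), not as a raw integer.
$3

[12] dc 00 → 0xdc00
  op=0xdc00>>12=0xd ⇒ xor (RR)
  [11:10] rd=3 = $3
  [9:8] rs=0 = $0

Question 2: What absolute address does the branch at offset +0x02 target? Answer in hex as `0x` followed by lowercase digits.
@+02  big-endian(70 00) = 0x7000
  op=0x7000>>12=0x7 ⇒ goto (J)
  imm: (w>>0)&0xfff=0x0 → 0
  target = base 0x0206 + off 0x02 + 2 + imm 0 = 0x020a

0x020a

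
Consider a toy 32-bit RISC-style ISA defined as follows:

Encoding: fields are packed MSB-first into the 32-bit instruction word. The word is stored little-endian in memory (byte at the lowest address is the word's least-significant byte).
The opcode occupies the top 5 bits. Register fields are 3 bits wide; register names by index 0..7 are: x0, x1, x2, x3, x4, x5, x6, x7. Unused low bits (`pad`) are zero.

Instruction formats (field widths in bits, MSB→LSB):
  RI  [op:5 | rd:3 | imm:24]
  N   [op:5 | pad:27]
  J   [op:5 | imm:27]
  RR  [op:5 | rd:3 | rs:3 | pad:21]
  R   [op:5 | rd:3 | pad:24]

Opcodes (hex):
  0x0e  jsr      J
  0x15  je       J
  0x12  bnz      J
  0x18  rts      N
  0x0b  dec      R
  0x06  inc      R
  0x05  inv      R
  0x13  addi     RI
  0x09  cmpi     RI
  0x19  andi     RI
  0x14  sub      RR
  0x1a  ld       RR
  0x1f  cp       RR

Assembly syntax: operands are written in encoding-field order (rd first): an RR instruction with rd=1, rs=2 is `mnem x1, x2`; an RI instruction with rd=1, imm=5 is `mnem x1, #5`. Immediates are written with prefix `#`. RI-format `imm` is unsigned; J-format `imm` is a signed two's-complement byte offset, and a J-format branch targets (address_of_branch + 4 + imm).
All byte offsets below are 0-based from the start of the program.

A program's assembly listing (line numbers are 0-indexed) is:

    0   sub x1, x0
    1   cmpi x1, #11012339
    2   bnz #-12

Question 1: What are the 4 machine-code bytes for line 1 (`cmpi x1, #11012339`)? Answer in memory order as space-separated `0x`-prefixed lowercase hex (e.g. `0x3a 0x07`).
L1: cmpi op=0x9:5|rd=1:3|imm=11012339:24 ⇒ 0x49a808f3 ⇒ little f3 08 a8 49

0xf3 0x08 0xa8 0x49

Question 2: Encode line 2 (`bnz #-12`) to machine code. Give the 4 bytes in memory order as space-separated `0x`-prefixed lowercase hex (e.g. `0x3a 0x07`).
2. bnz fields op=0x12:5|imm=-12:27 → word 97fffff4h → f4 ff ff 97

0xf4 0xff 0xff 0x97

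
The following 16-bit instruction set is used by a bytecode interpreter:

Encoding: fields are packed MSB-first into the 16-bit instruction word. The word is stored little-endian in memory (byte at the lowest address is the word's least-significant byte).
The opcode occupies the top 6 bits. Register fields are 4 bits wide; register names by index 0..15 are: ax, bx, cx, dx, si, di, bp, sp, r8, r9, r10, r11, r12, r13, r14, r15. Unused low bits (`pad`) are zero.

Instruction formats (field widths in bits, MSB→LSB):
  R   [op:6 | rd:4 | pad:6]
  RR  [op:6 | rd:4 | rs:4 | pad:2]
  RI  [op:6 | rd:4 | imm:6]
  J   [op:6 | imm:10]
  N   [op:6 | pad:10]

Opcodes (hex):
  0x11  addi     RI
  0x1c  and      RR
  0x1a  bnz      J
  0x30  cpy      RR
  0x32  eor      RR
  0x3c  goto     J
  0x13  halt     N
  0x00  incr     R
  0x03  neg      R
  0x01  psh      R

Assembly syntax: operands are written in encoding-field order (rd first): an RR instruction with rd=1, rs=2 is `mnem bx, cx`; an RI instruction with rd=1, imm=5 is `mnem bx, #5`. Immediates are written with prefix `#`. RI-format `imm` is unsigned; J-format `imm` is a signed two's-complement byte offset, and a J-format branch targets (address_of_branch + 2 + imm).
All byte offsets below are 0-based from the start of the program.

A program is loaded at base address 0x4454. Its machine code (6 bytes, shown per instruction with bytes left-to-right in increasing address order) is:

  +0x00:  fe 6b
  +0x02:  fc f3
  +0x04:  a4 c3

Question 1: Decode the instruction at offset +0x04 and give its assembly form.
+0x04: a4 c3 ⇒ word 0xc3a4 (little)
  top 6b → 0x30 → cpy [RR]
  [9:6] rd=14 = r14
  [5:2] rs=9 = r9

cpy r14, r9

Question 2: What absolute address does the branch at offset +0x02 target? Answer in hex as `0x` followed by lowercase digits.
0x4454

[02] fc f3 → 0xf3fc
  top 6b → 0x3c → goto [J]
  imm: (w>>0)&0x3ff=0x3fc (s10→-4) → #-4
  target = base 0x4454 + off 0x02 + 2 + imm -4 = 0x4454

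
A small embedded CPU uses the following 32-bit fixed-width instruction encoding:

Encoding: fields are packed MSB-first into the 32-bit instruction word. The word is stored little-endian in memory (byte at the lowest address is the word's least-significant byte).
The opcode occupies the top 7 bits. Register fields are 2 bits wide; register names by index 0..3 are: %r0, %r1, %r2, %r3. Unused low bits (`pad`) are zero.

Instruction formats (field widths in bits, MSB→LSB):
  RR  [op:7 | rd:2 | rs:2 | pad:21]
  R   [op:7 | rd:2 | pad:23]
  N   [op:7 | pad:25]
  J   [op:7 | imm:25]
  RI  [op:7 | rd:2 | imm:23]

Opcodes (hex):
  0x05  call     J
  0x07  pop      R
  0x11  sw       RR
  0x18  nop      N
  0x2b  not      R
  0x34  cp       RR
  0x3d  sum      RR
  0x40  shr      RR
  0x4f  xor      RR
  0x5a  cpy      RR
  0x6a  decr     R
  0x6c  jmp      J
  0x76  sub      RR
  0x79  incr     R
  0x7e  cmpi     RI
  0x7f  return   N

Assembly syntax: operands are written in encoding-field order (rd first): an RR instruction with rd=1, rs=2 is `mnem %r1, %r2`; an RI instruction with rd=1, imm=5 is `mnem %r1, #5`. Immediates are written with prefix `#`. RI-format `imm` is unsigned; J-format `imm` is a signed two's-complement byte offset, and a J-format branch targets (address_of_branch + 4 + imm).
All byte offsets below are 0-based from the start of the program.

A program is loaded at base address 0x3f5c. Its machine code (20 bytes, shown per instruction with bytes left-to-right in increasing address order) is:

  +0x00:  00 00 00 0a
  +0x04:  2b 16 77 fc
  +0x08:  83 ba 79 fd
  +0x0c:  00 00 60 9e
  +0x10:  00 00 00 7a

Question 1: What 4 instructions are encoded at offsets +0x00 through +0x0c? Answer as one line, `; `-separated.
@+00  little-endian(00 00 00 0a) = 0x0a000000
  top 7b → 0x5 → call [J]
  imm@[24:0]=0x0 ⇒ #0
@+04  little-endian(2b 16 77 fc) = 0xfc77162b
  top 7b → 0x7e → cmpi [RI]
  rd@[24:23]=0x0 ⇒ %r0
  imm@[22:0]=0x77162b ⇒ #7804459
@+08  little-endian(83 ba 79 fd) = 0xfd79ba83
  top 7b → 0x7e → cmpi [RI]
  rd@[24:23]=0x2 ⇒ %r2
  imm@[22:0]=0x79ba83 ⇒ #7977603
@+0c  little-endian(00 00 60 9e) = 0x9e600000
  top 7b → 0x4f → xor [RR]
  rd@[24:23]=0x0 ⇒ %r0
  rs@[22:21]=0x3 ⇒ %r3

call #0; cmpi %r0, #7804459; cmpi %r2, #7977603; xor %r0, %r3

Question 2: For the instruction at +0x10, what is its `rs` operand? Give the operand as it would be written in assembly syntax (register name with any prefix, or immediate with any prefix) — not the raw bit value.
off 0x10: read 00 00 00 7a as little → 0x7a000000
  top 7b → 0x3d → sum [RR]
  [24:23] rd=0 = %r0
  [22:21] rs=0 = %r0

%r0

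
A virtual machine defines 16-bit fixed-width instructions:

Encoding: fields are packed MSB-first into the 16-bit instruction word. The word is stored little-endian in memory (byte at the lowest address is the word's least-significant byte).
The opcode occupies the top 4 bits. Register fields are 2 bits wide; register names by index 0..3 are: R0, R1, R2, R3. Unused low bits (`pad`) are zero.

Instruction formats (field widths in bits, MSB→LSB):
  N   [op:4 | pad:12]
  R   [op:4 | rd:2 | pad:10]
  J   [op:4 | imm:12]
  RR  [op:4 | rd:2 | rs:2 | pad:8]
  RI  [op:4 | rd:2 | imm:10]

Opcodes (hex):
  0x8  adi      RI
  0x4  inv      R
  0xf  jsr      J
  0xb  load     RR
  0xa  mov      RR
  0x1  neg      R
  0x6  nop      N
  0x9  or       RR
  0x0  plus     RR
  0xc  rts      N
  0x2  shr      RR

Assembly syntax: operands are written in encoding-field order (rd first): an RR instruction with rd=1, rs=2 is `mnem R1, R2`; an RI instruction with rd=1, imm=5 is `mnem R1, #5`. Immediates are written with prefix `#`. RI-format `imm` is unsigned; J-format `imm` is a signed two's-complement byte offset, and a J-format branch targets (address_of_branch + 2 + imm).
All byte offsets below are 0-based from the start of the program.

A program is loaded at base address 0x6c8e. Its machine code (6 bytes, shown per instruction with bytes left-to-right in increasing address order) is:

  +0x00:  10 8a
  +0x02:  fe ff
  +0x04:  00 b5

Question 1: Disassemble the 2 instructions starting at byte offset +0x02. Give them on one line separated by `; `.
jsr #-2; load R1, R1

+0x02: fe ff ⇒ word 0xfffe (little)
  top 4b → 0xf → jsr [J]
  imm@[11:0]=0xffe (s12→-2) ⇒ #-2
+0x04: 00 b5 ⇒ word 0xb500 (little)
  top 4b → 0xb → load [RR]
  rd@[11:10]=0x1 ⇒ R1
  rs@[9:8]=0x1 ⇒ R1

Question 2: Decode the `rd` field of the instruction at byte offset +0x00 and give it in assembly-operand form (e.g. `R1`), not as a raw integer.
R2

@+00  little-endian(10 8a) = 0x8a10
  op=0x8a10>>12=0x8 ⇒ adi (RI)
  rd@[11:10]=0x2 ⇒ R2
  imm@[9:0]=0x210 ⇒ #528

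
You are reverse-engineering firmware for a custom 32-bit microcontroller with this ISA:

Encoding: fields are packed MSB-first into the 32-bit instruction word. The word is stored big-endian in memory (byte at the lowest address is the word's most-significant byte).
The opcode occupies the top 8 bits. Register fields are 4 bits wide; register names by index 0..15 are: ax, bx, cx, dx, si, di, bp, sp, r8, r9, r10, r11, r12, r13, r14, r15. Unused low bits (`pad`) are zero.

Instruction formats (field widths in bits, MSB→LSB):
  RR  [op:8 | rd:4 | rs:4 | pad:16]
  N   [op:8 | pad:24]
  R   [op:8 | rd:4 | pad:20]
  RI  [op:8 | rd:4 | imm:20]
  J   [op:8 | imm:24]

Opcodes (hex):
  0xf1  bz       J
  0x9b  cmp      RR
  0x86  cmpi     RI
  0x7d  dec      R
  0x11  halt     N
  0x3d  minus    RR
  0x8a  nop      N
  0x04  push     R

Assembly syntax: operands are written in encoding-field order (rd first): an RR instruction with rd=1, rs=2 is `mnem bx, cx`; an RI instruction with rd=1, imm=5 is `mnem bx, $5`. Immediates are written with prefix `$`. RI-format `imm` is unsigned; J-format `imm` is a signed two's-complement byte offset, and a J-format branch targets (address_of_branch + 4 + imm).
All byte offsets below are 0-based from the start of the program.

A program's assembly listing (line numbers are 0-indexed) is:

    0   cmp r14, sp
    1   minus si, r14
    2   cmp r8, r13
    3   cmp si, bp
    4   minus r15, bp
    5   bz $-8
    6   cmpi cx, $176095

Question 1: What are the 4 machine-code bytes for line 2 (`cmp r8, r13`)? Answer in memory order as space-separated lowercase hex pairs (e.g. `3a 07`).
9b 8d 00 00

line 2 (cmp): pack op=0x9b:8|rd=8:4|rs=13:4|pad=0:16 = 0x9b8d0000; big→ 9b 8d 00 00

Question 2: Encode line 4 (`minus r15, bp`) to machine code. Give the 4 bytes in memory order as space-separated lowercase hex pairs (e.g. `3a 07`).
3d f6 00 00

4. minus fields op=0x3d:8|rd=15:4|rs=6:4|pad=0:16 → word 3df60000h → 3d f6 00 00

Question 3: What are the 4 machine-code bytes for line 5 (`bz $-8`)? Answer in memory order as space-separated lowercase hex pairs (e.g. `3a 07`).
f1 ff ff f8

L5: bz op=0xf1:8|imm=-8:24 ⇒ 0xf1fffff8 ⇒ big f1 ff ff f8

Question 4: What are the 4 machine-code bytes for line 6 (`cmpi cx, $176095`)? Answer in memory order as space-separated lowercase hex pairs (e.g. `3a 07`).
6. cmpi fields op=0x86:8|rd=2:4|imm=176095:20 → word 8622afdfh → 86 22 af df

86 22 af df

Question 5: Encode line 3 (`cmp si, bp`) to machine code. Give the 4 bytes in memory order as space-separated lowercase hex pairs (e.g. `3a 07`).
9b 46 00 00

3. cmp fields op=0x9b:8|rd=4:4|rs=6:4|pad=0:16 → word 9b460000h → 9b 46 00 00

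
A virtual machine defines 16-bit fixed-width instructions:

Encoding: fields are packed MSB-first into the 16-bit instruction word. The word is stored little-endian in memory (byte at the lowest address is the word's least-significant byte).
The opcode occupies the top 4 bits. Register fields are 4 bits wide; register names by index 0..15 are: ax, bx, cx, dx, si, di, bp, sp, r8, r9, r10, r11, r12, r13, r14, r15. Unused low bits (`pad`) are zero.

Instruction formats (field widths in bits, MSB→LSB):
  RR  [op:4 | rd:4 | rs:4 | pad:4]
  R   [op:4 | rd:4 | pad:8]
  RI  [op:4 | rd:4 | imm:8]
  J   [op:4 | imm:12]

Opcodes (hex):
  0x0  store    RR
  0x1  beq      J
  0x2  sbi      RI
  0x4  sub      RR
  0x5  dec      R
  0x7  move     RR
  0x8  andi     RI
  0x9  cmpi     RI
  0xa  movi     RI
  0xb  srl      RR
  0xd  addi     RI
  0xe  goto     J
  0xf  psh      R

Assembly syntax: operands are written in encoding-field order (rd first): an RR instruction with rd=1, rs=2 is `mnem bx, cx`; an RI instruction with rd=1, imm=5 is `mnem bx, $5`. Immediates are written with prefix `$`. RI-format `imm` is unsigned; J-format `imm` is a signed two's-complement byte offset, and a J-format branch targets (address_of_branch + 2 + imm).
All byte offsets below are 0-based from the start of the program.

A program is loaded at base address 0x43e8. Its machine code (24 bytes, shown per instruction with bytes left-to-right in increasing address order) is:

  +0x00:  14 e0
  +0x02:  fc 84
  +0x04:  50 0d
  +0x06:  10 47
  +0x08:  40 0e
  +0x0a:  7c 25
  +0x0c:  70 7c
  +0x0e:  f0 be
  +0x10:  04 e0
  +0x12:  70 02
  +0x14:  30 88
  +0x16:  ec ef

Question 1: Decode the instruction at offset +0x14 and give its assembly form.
andi r8, $48

@+14  little-endian(30 88) = 0x8830
  op=0x8830>>12=0x8 ⇒ andi (RI)
  [11:8] rd=8 = r8
  [7:0] imm=48 = $48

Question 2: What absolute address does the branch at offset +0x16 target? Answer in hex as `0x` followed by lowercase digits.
@+16  little-endian(ec ef) = 0xefec
  op=0xefec>>12=0xe ⇒ goto (J)
  imm@[11:0]=0xfec (s12→-20) ⇒ $-20
  target = base 0x43e8 + off 0x16 + 2 + imm -20 = 0x43ec

0x43ec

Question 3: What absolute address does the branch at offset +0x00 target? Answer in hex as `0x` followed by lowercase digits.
0x43fe

off 0x00: read 14 e0 as little → 0xe014
  opcode bits[15:12]=0xe: goto/J
  imm@[11:0]=0x14 ⇒ $20
  target = base 0x43e8 + off 0x00 + 2 + imm 20 = 0x43fe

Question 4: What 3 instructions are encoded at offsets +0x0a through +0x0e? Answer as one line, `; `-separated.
off 0x0a: read 7c 25 as little → 0x257c
  op=0x257c>>12=0x2 ⇒ sbi (RI)
  rd: (w>>8)&0xf=0x5 → di
  imm: (w>>0)&0xff=0x7c → $124
off 0x0c: read 70 7c as little → 0x7c70
  op=0x7c70>>12=0x7 ⇒ move (RR)
  rd: (w>>8)&0xf=0xc → r12
  rs: (w>>4)&0xf=0x7 → sp
off 0x0e: read f0 be as little → 0xbef0
  op=0xbef0>>12=0xb ⇒ srl (RR)
  rd: (w>>8)&0xf=0xe → r14
  rs: (w>>4)&0xf=0xf → r15

sbi di, $124; move r12, sp; srl r14, r15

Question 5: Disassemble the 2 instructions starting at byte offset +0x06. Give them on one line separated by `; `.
sub sp, bx; store r14, si

+0x06: 10 47 ⇒ word 0x4710 (little)
  op=0x4710>>12=0x4 ⇒ sub (RR)
  rd@[11:8]=0x7 ⇒ sp
  rs@[7:4]=0x1 ⇒ bx
+0x08: 40 0e ⇒ word 0x0e40 (little)
  op=0x0e40>>12=0x0 ⇒ store (RR)
  rd@[11:8]=0xe ⇒ r14
  rs@[7:4]=0x4 ⇒ si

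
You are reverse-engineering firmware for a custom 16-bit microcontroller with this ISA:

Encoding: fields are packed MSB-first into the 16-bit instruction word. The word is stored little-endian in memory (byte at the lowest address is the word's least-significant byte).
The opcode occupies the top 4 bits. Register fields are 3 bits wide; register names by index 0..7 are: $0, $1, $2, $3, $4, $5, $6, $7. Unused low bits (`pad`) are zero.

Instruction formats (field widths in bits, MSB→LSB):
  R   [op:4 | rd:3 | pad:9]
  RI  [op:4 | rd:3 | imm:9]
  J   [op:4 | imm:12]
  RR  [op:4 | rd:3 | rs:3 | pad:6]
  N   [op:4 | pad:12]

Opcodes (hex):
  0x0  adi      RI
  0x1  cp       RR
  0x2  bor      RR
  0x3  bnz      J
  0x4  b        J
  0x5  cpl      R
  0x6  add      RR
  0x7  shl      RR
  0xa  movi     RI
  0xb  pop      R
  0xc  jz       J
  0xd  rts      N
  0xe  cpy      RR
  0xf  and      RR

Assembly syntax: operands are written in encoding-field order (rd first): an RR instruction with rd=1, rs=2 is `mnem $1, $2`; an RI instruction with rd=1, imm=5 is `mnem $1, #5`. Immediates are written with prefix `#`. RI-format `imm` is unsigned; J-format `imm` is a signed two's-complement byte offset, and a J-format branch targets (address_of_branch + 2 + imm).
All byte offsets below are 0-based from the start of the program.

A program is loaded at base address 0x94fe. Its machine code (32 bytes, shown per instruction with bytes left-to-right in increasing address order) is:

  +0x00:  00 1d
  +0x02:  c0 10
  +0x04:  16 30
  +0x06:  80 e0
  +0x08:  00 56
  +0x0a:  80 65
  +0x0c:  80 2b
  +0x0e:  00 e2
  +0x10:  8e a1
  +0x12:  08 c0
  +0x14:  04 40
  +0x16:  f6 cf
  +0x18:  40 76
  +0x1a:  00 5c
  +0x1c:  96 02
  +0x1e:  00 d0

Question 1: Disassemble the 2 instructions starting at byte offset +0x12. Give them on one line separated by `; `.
off 0x12: read 08 c0 as little → 0xc008
  op=0xc008>>12=0xc ⇒ jz (J)
  imm@[11:0]=0x8 ⇒ #8
off 0x14: read 04 40 as little → 0x4004
  op=0x4004>>12=0x4 ⇒ b (J)
  imm@[11:0]=0x4 ⇒ #4

jz #8; b #4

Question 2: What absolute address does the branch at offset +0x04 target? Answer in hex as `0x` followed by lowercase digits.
0x951a

off 0x04: read 16 30 as little → 0x3016
  top 4b → 0x3 → bnz [J]
  imm: (w>>0)&0xfff=0x16 → #22
  target = base 0x94fe + off 0x04 + 2 + imm 22 = 0x951a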